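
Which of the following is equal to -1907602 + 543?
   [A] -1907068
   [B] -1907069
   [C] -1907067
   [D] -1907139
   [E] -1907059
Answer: E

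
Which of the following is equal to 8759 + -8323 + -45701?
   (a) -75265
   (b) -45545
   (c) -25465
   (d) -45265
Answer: d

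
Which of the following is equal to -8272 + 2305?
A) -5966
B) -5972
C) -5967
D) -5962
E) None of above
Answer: C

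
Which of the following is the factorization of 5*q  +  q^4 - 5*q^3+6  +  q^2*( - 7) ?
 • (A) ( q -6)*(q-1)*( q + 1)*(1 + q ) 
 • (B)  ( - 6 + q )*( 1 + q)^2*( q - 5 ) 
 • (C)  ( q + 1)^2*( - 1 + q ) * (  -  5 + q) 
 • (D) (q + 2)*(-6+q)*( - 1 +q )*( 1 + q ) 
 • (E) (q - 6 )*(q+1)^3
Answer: A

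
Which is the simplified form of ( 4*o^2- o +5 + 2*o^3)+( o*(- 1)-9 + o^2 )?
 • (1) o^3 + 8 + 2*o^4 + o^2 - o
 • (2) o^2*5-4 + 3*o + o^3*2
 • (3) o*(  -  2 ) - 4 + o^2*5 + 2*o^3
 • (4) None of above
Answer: 3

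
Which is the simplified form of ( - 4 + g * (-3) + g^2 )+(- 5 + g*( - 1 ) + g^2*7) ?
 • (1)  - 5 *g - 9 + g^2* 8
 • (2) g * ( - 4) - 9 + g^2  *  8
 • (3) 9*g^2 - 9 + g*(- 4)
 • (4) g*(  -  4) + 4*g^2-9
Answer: 2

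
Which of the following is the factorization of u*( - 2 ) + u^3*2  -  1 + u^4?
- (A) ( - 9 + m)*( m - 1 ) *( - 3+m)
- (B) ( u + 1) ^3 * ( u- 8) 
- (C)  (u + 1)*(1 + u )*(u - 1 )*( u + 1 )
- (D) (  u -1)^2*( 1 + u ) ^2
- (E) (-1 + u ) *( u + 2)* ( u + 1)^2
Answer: C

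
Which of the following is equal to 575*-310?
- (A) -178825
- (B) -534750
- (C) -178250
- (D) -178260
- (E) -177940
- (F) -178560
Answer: C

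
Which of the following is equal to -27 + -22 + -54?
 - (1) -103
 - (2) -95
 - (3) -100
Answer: 1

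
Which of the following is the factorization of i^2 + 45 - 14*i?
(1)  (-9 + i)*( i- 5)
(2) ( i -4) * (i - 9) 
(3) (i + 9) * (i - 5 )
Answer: 1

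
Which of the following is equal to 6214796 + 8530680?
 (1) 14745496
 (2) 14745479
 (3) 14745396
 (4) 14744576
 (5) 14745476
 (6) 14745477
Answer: 5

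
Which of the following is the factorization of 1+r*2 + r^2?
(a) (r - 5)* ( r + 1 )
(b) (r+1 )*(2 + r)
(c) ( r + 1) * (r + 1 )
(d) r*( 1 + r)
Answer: c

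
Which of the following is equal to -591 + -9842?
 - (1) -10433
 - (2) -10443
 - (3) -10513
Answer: 1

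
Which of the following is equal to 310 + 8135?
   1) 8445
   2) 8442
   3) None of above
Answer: 1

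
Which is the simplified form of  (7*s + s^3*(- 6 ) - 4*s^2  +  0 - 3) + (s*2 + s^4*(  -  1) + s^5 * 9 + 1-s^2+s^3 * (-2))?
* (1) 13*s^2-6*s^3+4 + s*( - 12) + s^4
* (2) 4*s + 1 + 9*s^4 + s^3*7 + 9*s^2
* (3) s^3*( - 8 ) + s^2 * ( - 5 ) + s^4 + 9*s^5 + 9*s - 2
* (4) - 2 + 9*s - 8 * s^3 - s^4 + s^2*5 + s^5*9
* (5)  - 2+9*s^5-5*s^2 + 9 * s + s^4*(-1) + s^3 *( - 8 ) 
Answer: 5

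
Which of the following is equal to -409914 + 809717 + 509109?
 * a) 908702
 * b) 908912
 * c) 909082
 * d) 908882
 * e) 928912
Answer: b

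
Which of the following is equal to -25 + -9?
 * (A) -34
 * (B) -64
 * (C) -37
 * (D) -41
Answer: A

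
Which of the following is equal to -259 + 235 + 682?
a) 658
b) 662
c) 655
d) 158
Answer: a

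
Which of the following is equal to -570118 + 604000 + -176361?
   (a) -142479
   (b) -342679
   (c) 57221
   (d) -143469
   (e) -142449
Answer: a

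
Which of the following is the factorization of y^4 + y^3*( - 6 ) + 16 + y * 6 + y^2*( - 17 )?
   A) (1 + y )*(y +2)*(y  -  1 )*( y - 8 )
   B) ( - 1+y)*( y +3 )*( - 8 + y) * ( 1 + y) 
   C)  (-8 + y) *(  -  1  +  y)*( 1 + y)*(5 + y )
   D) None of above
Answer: A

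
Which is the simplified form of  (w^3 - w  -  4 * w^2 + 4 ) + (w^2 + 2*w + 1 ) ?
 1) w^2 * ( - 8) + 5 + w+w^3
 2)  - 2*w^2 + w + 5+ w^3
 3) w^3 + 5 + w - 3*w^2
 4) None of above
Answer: 3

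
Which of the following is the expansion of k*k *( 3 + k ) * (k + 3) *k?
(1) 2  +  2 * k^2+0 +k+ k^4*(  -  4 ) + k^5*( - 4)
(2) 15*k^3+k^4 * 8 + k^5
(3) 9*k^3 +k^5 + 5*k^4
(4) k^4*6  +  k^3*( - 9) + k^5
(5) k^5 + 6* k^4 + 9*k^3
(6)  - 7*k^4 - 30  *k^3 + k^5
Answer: 5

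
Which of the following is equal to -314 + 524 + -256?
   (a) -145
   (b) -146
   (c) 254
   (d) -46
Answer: d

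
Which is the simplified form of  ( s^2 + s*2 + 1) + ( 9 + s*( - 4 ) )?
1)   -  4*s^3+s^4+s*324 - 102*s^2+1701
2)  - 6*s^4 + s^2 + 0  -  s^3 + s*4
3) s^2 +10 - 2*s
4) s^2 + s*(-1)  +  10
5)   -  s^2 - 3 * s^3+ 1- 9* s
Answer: 3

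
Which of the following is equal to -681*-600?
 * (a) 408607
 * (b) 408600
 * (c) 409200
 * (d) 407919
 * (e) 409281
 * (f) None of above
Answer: b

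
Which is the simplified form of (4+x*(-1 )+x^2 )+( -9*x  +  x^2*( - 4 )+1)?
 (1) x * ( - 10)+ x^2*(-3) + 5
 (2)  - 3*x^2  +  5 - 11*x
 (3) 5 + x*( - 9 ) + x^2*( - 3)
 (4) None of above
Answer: 1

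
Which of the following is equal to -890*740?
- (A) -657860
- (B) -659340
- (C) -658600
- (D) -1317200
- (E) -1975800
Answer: C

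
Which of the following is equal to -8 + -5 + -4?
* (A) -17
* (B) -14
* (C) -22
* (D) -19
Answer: A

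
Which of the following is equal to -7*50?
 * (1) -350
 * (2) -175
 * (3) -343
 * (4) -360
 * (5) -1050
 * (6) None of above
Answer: 1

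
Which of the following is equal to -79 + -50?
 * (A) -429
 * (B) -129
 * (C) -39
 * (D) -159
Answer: B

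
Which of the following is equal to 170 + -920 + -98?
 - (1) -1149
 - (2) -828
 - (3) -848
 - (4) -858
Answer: 3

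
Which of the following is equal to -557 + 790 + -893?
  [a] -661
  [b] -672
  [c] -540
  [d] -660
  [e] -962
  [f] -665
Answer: d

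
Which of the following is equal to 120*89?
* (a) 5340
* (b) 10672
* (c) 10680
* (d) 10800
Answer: c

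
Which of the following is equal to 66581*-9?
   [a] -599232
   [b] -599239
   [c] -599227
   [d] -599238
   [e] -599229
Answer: e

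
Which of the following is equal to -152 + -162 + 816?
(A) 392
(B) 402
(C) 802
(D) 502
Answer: D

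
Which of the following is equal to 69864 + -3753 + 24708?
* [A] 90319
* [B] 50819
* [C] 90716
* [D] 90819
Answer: D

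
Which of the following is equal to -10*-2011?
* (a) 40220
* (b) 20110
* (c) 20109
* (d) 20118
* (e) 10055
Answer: b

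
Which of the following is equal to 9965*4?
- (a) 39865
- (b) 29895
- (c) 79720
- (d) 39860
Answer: d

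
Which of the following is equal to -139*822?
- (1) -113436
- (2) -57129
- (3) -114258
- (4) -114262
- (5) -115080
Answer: 3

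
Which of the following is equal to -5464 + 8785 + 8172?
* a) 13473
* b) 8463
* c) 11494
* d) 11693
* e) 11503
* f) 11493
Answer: f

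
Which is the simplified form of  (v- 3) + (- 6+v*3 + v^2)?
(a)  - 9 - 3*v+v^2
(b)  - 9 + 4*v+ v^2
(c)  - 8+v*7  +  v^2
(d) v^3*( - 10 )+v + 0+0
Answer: b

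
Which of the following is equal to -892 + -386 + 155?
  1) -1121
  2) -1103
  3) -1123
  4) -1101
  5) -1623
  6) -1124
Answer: 3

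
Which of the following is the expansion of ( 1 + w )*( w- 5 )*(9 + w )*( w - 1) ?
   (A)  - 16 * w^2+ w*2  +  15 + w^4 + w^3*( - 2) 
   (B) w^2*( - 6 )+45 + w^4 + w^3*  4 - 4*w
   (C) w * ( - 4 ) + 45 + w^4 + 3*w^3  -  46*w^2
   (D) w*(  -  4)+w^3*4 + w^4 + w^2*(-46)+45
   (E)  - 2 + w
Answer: D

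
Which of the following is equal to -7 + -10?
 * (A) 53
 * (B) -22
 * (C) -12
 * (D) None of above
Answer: D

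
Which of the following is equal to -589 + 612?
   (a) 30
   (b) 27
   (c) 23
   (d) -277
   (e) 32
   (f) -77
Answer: c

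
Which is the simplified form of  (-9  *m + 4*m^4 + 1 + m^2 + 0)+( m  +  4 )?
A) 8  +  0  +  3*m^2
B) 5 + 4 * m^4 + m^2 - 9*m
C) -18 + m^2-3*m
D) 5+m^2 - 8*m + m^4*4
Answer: D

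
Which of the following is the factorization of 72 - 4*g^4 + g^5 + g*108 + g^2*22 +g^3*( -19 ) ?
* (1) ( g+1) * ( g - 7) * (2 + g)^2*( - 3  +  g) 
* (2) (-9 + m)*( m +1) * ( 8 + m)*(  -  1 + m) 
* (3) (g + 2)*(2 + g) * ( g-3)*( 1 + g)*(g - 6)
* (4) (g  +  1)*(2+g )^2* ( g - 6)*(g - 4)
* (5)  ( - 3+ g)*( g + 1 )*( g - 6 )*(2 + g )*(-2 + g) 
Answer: 3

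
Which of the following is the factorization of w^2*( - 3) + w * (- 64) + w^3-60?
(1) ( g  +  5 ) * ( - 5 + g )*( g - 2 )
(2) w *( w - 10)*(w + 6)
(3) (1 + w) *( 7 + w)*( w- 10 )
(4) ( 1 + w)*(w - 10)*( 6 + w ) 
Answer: 4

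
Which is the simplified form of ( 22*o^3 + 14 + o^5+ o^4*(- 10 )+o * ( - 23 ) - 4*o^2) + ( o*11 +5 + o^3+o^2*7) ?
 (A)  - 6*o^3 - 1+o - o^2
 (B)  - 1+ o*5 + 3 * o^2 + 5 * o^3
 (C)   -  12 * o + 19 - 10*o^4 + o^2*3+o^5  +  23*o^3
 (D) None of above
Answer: C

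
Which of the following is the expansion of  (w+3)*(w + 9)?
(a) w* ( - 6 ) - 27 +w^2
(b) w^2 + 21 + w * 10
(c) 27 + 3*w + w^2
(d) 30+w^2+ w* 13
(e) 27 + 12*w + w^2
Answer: e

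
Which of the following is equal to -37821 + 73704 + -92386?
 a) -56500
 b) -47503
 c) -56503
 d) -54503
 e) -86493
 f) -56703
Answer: c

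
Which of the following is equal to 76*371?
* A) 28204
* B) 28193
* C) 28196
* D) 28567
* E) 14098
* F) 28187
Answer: C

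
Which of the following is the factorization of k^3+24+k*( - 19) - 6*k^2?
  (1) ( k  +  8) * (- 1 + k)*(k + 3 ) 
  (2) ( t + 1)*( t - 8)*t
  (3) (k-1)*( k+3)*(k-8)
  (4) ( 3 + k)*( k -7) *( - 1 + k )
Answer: 3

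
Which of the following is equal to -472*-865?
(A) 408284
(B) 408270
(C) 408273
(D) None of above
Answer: D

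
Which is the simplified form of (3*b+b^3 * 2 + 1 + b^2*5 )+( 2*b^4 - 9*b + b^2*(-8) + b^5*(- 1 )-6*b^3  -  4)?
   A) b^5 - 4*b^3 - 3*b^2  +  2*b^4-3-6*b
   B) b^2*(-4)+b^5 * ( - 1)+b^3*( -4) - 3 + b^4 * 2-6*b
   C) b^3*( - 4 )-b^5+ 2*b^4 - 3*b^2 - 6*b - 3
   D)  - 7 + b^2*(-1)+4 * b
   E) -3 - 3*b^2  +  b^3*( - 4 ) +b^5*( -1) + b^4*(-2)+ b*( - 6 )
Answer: C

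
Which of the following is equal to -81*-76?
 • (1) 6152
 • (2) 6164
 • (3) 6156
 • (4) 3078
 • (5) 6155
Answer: 3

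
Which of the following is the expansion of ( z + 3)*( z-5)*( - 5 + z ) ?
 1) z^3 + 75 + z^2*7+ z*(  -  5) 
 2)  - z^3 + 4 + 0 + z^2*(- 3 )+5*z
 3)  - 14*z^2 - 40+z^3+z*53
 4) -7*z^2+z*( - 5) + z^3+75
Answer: 4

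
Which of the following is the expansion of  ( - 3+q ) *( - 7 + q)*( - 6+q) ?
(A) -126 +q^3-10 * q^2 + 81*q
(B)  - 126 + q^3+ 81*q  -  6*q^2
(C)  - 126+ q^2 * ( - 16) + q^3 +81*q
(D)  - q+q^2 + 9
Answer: C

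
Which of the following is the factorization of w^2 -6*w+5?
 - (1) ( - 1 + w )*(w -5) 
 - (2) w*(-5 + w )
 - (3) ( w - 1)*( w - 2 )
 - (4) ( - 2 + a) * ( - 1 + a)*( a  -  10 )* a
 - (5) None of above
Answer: 1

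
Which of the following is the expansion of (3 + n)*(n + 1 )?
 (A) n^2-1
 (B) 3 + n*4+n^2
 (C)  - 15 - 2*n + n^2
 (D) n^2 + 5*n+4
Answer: B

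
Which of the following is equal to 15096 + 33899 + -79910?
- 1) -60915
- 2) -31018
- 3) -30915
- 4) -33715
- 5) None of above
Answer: 3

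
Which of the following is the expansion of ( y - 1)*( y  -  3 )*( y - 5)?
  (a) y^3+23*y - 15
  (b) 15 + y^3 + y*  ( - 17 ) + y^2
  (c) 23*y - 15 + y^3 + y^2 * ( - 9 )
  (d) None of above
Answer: c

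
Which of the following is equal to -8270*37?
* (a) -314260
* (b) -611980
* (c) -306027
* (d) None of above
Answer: d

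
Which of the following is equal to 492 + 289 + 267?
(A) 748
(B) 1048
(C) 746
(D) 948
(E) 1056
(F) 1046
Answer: B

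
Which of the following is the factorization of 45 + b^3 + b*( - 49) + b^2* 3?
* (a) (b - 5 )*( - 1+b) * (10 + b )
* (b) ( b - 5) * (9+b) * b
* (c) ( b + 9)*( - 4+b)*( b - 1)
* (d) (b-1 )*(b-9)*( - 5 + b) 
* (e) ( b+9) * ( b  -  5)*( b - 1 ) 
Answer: e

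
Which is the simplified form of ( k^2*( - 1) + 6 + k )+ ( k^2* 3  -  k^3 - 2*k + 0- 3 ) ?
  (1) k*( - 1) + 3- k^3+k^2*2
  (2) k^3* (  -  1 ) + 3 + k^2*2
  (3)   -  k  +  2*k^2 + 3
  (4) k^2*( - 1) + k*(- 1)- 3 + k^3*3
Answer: 1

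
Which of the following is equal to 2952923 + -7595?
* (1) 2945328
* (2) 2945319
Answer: 1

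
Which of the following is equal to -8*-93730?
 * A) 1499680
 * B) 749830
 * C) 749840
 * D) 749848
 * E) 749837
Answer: C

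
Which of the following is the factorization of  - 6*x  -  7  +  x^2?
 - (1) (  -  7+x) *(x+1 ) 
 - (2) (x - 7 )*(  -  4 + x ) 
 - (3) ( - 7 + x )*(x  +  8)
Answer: 1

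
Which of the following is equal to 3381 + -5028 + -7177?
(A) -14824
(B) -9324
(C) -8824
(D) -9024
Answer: C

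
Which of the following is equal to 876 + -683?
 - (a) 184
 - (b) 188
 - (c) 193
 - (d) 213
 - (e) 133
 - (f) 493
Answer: c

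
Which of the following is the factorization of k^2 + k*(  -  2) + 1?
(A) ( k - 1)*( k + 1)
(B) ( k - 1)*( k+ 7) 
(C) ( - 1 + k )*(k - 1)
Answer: C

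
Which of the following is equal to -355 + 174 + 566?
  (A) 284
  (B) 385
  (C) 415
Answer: B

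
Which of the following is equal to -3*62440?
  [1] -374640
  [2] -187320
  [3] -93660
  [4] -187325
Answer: 2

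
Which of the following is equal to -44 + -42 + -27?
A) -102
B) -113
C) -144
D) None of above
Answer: B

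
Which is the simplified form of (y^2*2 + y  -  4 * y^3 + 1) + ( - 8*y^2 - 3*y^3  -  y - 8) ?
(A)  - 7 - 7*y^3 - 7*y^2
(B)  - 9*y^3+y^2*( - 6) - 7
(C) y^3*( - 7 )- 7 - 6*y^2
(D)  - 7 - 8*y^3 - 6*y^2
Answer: C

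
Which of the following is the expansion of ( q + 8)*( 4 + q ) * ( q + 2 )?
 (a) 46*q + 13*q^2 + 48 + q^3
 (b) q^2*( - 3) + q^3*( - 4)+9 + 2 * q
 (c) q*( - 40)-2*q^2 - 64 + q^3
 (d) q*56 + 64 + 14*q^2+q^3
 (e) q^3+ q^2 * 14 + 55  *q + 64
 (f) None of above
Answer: d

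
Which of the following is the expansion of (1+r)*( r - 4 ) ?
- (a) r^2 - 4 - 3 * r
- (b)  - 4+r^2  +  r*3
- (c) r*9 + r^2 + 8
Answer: a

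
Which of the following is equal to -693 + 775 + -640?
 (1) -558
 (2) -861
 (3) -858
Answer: 1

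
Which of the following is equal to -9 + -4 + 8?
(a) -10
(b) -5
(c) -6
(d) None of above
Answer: b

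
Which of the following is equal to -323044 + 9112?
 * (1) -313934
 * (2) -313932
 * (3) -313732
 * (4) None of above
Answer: 2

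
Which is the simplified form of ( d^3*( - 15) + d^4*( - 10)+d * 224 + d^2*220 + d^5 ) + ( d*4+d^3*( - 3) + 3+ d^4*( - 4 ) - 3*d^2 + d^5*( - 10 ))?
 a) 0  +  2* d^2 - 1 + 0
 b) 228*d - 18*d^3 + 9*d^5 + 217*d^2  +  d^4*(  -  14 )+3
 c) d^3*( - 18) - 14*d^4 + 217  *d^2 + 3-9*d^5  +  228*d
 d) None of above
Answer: c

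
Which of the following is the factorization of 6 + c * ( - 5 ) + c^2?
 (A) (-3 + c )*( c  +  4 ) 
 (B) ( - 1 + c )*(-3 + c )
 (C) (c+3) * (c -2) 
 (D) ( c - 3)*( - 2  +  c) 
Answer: D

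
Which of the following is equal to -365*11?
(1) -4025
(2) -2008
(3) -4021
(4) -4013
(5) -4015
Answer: 5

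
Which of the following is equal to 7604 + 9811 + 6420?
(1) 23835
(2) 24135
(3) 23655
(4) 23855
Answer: 1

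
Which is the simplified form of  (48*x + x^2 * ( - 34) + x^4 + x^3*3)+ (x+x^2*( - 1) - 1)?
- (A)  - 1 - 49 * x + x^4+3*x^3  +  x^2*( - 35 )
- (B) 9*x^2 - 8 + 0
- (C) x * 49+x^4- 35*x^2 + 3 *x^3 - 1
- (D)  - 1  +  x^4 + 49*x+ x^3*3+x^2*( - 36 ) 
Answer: C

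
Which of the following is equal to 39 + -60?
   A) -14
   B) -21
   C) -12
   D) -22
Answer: B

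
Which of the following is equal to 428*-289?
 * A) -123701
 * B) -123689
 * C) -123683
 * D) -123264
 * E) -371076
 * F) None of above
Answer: F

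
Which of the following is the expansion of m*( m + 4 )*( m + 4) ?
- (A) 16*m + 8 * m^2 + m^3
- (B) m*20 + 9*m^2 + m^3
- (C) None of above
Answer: A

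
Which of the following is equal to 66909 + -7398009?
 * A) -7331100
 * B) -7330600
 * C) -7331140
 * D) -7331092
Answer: A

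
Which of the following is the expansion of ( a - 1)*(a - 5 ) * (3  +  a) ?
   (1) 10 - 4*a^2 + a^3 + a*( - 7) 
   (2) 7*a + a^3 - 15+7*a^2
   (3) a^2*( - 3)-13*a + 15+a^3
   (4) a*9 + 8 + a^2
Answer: 3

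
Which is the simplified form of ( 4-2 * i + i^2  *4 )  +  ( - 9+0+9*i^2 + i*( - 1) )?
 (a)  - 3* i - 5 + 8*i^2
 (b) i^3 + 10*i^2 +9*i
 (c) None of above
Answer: c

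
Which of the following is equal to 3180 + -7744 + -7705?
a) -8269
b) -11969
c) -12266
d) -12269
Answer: d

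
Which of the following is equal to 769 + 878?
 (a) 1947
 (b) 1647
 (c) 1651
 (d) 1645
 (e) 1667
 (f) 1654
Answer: b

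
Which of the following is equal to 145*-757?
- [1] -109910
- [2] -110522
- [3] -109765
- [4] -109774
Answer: 3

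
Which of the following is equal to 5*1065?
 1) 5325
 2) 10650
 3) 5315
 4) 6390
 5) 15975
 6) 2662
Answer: 1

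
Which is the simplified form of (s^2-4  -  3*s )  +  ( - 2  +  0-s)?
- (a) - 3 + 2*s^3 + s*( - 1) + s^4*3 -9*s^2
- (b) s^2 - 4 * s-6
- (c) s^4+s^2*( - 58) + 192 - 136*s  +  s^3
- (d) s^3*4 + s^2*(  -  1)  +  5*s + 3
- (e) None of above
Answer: b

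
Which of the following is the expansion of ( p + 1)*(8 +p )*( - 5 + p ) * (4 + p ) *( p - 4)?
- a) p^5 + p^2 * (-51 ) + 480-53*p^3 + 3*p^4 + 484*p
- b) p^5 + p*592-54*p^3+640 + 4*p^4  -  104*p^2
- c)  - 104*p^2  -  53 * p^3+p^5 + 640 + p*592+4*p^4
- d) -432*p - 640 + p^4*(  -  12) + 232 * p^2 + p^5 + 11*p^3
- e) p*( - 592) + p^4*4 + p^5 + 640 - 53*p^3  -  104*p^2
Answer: c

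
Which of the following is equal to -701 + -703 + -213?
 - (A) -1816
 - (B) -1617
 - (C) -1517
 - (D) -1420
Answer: B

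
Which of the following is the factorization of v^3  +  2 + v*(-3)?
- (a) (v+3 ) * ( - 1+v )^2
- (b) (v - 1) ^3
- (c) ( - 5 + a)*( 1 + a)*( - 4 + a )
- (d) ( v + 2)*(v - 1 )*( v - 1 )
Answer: d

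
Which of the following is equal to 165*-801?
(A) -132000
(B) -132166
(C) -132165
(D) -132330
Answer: C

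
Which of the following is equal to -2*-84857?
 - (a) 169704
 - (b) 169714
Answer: b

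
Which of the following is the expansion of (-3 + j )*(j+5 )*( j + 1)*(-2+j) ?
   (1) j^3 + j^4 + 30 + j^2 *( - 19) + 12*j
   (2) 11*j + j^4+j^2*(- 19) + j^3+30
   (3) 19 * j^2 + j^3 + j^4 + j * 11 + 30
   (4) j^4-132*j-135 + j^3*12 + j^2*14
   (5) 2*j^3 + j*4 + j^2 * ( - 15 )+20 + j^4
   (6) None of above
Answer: 2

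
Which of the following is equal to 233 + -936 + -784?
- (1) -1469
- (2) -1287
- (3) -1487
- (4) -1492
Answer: 3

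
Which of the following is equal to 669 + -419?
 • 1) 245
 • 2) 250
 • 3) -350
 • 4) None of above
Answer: 2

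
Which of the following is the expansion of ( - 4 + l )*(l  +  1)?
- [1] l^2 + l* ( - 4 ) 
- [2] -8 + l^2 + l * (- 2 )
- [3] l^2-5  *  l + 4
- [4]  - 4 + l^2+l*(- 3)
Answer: 4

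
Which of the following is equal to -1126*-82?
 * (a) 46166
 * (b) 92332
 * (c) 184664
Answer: b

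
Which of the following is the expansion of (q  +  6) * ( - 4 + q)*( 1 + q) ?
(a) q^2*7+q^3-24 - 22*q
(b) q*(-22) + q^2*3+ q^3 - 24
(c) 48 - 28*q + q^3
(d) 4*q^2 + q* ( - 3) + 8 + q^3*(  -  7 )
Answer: b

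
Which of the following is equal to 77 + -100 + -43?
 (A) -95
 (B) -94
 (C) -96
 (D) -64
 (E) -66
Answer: E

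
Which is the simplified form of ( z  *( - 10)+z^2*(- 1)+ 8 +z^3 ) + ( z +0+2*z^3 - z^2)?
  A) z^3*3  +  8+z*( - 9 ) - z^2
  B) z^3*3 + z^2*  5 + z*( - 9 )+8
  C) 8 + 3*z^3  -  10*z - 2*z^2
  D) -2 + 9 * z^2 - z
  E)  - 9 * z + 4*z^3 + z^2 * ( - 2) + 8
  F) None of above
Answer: F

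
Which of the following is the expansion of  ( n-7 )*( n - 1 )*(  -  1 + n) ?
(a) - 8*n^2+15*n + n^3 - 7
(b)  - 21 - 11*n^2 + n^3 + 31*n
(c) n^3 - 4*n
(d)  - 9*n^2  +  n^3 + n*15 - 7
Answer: d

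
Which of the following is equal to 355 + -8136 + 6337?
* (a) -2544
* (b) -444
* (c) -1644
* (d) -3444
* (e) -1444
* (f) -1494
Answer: e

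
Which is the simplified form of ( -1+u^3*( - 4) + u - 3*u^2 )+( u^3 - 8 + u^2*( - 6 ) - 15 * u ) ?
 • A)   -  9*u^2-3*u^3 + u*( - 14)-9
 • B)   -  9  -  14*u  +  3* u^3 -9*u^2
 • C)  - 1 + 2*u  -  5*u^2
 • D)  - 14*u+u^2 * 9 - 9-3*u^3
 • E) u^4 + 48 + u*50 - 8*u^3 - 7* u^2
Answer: A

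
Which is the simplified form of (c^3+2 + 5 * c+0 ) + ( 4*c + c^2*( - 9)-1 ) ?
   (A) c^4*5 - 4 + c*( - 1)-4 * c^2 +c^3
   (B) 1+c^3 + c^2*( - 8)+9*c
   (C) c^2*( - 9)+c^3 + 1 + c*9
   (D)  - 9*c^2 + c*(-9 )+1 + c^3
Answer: C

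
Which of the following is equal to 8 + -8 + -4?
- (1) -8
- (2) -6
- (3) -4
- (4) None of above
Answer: 3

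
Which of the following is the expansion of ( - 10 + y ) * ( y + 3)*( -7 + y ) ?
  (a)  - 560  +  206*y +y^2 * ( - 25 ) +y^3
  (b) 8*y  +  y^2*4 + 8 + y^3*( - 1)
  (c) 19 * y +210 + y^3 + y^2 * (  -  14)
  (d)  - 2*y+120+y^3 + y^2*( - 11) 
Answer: c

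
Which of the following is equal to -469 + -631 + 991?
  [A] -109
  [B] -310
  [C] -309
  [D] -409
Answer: A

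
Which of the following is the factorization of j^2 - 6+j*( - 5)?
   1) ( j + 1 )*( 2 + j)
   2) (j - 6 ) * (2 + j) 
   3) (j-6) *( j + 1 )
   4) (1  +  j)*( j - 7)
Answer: 3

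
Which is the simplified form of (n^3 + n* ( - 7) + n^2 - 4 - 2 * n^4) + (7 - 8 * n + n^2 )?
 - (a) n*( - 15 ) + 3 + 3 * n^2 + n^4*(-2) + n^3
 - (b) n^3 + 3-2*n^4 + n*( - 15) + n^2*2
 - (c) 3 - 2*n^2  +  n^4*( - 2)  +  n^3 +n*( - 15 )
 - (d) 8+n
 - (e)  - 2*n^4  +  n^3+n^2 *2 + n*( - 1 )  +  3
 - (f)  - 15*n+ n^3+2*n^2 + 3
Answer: b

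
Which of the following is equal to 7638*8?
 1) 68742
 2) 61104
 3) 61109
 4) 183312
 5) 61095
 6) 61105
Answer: 2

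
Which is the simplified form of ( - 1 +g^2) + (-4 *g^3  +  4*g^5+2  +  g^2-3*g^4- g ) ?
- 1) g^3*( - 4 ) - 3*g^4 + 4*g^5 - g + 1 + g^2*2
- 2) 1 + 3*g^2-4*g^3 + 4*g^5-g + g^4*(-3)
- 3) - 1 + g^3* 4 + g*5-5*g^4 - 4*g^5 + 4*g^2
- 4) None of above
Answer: 1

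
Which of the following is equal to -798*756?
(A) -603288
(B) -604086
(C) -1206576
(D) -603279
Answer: A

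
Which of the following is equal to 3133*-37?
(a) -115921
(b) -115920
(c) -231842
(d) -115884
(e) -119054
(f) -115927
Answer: a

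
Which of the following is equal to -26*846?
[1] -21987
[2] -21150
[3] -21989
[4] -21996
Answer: 4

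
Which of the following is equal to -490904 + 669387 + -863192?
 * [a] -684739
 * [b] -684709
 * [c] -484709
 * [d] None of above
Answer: b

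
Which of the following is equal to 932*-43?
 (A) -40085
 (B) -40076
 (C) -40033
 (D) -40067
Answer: B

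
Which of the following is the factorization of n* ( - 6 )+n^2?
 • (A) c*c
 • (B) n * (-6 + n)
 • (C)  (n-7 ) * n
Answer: B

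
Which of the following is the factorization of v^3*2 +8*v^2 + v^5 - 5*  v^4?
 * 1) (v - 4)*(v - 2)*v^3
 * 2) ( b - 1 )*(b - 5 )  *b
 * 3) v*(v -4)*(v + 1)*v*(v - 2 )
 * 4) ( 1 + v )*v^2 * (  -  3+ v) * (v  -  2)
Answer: 3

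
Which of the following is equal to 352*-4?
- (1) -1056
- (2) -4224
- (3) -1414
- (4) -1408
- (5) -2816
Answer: 4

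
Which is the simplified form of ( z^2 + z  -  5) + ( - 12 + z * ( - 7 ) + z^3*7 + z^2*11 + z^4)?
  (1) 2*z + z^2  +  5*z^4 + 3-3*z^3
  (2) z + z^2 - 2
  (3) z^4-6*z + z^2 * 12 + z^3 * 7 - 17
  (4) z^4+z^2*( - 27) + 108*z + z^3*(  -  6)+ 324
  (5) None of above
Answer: 3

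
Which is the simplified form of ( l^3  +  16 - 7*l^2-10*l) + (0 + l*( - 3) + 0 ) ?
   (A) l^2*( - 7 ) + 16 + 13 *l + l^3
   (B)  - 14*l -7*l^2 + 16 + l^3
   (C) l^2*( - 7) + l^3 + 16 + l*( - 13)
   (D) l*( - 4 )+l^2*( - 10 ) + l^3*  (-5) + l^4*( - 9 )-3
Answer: C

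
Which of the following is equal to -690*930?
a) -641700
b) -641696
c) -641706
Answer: a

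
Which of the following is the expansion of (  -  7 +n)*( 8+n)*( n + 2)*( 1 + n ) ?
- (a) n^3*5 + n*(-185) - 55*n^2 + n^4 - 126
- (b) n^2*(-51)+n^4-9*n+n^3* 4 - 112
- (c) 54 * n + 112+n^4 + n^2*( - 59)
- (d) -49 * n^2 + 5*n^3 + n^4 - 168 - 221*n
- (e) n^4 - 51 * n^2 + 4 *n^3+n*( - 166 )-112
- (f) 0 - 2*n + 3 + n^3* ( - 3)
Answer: e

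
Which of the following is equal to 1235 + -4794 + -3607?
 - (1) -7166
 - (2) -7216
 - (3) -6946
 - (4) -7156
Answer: 1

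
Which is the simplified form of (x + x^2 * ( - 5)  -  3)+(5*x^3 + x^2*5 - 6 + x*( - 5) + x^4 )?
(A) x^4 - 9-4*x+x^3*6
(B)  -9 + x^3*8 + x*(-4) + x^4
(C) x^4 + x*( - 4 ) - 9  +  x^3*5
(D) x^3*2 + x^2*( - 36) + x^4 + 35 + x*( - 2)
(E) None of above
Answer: C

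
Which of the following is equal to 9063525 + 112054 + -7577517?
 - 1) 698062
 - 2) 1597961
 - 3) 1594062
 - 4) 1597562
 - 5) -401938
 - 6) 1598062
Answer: 6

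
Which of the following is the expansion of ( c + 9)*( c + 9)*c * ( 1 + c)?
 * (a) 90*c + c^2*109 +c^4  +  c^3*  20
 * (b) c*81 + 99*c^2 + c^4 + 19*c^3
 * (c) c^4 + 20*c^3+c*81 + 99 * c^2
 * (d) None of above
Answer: b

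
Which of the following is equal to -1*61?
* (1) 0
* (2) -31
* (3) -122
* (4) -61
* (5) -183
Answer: 4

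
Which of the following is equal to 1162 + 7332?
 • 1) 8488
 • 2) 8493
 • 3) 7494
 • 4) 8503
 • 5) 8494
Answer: 5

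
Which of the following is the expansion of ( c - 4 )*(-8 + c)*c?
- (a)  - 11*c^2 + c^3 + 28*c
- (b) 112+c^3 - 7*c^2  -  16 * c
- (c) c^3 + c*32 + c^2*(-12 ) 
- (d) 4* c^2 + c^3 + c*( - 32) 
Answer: c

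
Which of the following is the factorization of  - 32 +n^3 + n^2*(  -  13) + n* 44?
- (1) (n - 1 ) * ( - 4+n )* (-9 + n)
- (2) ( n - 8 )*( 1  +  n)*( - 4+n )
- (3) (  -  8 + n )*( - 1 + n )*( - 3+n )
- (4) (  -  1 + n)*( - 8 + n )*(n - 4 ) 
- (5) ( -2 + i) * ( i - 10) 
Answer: 4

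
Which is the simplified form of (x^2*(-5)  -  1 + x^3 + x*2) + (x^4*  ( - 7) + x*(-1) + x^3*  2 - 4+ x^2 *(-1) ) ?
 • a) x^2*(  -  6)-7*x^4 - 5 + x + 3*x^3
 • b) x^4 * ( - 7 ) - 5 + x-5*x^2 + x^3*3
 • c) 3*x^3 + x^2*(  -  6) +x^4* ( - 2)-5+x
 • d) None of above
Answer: a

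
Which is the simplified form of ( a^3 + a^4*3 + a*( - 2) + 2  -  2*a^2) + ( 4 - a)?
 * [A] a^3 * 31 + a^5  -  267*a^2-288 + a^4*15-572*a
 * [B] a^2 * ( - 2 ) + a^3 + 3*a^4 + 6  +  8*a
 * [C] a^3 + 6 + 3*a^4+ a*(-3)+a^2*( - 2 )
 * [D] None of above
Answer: C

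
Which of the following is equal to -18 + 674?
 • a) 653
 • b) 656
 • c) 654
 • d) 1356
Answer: b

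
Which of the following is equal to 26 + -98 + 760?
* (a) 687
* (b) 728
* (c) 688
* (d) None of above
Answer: c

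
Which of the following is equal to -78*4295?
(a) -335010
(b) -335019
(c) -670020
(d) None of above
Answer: a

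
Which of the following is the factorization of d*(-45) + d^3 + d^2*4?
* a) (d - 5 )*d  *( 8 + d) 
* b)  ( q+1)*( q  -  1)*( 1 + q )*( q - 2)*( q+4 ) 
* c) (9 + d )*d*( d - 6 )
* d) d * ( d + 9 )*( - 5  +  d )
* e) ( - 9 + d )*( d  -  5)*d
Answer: d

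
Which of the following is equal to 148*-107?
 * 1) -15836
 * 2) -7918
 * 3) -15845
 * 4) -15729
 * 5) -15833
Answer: 1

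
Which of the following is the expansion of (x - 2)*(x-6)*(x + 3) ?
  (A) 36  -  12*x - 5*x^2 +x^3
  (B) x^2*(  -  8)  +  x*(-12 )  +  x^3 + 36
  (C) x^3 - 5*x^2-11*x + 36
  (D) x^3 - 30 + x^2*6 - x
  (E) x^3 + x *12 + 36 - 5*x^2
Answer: A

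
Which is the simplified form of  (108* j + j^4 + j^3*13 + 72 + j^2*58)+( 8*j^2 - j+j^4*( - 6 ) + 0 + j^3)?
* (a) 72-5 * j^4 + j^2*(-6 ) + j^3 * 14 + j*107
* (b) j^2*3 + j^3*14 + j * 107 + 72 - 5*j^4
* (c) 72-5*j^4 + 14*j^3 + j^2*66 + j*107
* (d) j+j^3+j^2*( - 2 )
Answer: c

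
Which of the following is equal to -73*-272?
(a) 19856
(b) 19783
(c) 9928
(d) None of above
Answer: a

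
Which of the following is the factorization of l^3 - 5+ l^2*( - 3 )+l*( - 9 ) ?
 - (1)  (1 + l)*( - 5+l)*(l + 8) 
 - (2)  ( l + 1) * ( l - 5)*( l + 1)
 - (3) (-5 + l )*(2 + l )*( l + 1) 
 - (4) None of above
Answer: 2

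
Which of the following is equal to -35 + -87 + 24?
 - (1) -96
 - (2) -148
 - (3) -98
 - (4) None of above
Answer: 3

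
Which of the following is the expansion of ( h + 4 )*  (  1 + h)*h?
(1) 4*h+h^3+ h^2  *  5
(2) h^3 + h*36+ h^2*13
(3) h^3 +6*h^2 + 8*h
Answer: 1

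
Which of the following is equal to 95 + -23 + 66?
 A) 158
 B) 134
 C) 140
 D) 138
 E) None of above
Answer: D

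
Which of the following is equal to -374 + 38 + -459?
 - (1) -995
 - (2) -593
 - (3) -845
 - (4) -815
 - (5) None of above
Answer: 5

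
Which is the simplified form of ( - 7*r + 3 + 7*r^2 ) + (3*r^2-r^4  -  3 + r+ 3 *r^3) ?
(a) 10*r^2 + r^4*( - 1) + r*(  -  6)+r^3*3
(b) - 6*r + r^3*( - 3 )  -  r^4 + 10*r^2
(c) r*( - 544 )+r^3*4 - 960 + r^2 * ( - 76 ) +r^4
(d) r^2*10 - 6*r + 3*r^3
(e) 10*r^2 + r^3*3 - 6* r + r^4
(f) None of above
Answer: a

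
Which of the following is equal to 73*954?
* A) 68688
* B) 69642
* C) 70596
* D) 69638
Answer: B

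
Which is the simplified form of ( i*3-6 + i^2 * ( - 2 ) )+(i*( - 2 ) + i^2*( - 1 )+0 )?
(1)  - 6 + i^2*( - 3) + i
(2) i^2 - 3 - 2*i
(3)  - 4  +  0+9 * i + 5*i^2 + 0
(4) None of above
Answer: 1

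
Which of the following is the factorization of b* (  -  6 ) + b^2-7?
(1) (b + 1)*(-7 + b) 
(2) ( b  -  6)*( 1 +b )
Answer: 1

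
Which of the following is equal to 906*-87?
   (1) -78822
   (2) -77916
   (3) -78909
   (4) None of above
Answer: 1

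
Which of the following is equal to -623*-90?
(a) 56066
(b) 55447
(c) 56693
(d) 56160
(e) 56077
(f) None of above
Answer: f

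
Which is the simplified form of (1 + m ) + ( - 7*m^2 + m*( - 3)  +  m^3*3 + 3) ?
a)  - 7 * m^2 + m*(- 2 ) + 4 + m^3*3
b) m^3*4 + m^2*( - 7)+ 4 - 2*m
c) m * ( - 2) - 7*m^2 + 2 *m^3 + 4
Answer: a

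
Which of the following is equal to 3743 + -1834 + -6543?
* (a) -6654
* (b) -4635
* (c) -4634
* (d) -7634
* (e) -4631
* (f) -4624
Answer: c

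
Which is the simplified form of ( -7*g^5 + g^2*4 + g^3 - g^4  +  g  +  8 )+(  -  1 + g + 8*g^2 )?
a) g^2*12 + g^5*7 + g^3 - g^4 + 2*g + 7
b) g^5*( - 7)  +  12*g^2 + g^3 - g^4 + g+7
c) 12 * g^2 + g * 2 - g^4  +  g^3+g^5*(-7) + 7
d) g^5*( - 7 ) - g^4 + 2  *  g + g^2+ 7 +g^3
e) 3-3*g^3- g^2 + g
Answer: c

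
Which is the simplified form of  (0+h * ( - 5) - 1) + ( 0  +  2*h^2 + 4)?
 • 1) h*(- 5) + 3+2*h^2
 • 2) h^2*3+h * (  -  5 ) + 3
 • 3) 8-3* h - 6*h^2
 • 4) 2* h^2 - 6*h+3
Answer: 1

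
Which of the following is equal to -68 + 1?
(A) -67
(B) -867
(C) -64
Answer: A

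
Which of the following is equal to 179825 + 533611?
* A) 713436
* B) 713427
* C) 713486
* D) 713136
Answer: A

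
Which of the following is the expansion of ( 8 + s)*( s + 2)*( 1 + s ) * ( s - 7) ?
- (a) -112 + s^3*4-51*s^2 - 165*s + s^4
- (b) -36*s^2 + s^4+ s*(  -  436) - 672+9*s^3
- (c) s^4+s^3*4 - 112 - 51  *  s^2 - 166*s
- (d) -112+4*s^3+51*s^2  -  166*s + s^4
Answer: c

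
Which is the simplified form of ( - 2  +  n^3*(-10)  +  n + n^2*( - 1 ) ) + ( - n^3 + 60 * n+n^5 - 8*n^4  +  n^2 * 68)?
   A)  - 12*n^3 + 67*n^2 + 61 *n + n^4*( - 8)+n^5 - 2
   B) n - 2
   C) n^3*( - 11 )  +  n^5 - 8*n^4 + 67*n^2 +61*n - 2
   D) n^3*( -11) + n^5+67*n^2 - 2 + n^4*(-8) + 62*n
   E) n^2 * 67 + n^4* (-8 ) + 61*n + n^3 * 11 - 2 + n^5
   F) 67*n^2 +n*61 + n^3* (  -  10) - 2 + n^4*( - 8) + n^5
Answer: C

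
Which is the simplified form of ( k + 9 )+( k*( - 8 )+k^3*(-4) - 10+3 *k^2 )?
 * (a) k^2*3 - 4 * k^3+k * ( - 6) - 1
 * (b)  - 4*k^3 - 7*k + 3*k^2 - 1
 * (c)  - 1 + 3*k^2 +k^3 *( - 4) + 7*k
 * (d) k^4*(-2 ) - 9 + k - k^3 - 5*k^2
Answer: b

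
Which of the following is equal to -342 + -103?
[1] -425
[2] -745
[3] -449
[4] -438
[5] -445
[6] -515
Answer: 5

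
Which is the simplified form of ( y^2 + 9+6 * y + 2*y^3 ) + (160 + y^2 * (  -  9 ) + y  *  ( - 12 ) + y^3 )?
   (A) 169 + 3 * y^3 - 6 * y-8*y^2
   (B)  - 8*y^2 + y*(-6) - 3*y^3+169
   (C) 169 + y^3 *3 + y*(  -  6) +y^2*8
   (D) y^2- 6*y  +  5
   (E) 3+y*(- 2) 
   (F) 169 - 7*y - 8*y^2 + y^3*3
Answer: A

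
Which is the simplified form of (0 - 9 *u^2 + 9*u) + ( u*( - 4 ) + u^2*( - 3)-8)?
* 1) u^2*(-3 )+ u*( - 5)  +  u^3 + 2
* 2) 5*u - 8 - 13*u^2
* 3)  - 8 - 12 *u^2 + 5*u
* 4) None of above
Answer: 3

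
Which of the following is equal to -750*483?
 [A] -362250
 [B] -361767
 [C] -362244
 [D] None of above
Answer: A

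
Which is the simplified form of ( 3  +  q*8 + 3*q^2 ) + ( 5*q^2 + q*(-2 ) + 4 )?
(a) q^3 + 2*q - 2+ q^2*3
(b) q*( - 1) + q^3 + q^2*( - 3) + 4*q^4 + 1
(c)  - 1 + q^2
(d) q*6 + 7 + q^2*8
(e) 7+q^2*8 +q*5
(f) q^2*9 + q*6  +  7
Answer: d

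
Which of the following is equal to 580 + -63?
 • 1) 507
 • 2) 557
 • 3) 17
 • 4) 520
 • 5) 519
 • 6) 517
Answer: 6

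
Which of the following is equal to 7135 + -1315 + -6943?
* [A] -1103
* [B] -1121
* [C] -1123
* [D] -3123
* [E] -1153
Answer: C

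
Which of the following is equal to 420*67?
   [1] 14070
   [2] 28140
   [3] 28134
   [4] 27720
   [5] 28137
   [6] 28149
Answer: 2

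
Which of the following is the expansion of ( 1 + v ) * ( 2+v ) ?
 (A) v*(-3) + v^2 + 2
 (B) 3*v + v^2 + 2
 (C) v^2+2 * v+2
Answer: B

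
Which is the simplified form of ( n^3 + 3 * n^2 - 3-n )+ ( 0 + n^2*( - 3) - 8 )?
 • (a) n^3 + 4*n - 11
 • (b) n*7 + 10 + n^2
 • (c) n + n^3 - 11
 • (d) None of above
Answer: d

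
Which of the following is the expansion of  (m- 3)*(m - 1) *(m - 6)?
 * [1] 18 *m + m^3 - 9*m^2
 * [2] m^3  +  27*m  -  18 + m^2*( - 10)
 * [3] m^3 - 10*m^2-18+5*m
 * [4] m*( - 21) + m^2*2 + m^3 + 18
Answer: 2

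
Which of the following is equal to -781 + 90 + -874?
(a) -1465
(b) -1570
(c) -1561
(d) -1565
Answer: d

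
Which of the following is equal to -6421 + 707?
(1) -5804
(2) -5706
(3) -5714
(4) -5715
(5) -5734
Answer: 3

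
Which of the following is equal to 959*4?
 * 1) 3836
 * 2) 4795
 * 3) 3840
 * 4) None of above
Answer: 1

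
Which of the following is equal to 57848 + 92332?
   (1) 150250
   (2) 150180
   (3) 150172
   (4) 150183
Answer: 2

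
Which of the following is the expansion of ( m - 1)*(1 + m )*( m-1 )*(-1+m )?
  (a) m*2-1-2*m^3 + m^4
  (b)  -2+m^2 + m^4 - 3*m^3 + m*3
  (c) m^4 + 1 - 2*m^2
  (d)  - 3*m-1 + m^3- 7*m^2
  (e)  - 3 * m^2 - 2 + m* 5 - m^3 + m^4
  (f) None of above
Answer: a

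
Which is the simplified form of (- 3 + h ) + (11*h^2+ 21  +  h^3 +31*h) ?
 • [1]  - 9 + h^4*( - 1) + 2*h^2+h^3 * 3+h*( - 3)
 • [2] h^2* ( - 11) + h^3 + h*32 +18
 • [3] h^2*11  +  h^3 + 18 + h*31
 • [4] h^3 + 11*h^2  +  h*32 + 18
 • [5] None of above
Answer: 4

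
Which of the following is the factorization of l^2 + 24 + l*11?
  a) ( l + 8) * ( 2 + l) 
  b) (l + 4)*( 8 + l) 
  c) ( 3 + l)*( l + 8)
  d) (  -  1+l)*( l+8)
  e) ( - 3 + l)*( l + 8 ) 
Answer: c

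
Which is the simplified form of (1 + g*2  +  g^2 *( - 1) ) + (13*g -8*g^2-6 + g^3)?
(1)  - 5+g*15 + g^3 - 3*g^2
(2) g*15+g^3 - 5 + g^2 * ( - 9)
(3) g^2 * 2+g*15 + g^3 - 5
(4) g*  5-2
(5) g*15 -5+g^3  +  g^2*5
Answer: 2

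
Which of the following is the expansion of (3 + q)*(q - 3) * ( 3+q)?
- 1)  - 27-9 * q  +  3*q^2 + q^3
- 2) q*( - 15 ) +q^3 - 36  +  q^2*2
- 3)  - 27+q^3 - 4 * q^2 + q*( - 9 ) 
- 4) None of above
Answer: 1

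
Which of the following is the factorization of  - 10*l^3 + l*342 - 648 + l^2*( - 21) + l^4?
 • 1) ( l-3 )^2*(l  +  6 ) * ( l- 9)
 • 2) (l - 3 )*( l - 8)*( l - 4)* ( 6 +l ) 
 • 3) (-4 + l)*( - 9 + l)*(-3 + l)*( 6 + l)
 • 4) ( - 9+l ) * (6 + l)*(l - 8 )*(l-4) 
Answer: 3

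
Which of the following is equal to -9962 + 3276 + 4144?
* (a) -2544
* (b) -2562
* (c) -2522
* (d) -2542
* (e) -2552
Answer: d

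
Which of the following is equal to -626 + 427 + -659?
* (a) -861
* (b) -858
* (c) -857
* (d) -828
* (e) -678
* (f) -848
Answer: b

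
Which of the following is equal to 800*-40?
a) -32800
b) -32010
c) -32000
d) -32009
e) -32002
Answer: c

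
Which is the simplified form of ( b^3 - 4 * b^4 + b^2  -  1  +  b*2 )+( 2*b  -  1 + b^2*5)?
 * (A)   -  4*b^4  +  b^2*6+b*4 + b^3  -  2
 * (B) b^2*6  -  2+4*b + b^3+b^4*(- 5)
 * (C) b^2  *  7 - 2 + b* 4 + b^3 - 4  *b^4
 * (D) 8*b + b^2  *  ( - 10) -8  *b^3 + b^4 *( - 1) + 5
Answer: A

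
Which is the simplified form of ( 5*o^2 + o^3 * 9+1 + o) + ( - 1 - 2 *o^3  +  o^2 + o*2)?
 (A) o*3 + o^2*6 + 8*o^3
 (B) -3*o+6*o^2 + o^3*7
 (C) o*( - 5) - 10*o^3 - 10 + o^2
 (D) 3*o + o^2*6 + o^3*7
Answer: D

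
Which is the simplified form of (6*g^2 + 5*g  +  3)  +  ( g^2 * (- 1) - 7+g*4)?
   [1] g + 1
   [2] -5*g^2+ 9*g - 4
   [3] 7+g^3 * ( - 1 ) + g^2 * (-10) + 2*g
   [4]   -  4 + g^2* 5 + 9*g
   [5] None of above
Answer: 4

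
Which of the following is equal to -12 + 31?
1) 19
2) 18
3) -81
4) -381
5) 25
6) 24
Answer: 1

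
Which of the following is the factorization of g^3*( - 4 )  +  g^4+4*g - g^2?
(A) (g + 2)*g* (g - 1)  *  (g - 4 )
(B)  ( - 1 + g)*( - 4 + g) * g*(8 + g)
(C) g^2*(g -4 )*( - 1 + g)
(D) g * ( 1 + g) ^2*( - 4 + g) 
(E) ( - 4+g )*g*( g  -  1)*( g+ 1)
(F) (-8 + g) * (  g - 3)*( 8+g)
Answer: E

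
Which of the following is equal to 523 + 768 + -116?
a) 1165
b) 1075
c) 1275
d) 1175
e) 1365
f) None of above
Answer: d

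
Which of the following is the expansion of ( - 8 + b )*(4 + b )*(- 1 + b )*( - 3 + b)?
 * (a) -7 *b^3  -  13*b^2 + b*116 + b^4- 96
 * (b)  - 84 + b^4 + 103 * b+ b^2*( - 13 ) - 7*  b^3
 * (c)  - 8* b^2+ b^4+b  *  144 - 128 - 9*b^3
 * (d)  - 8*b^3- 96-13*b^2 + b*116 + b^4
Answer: d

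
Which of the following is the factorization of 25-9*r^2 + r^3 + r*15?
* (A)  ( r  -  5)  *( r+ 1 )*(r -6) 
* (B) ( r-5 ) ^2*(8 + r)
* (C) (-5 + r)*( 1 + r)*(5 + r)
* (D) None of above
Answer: D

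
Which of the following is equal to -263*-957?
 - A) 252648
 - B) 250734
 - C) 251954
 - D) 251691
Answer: D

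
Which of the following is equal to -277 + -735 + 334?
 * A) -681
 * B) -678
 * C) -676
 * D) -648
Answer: B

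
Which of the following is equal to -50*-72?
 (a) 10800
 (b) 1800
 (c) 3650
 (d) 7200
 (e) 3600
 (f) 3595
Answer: e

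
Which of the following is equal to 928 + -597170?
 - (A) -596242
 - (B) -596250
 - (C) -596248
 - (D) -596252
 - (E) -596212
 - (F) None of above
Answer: A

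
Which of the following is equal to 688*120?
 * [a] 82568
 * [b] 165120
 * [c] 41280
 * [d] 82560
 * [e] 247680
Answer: d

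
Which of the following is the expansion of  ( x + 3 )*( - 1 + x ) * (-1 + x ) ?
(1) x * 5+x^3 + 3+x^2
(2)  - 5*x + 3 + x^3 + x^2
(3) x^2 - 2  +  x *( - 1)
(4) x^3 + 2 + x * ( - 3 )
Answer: 2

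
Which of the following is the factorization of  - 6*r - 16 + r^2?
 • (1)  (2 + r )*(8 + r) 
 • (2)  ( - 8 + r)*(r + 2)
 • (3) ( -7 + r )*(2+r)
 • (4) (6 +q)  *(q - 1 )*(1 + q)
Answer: 2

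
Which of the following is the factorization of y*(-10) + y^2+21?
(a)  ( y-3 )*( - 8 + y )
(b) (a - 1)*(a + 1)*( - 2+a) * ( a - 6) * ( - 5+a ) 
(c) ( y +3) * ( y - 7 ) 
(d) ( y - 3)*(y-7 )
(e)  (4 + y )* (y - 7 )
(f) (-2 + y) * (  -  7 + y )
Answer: d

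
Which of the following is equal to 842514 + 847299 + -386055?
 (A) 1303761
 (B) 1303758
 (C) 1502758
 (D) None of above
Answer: B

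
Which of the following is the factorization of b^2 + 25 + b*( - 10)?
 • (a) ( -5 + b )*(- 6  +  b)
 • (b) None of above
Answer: b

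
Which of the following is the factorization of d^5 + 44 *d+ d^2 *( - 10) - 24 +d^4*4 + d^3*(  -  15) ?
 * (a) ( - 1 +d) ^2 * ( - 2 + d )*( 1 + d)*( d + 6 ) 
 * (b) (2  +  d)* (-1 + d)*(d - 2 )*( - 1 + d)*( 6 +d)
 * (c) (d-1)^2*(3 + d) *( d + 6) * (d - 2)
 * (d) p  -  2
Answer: b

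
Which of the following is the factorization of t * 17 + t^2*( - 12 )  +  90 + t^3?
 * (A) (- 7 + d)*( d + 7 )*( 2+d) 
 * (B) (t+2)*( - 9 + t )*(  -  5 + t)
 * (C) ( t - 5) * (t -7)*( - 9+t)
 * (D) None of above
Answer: B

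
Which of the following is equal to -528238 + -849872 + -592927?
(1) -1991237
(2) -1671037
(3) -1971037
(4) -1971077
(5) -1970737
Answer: 3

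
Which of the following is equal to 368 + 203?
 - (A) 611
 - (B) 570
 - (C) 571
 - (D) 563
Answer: C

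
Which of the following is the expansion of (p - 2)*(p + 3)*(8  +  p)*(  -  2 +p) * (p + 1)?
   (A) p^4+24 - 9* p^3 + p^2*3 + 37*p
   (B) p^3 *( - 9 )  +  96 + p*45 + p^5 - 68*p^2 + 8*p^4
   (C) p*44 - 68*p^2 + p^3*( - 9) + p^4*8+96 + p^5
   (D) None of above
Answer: C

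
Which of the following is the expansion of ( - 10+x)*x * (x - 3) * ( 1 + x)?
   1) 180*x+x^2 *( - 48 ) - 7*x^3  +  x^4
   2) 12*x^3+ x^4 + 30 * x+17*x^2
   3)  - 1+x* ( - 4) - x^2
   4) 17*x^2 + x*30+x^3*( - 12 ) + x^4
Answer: 4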